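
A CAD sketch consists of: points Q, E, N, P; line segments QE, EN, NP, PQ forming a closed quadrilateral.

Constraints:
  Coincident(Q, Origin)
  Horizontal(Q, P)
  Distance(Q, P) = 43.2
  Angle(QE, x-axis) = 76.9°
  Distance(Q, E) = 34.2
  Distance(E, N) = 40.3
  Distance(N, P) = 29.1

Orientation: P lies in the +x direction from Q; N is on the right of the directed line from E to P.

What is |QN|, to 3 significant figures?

16.1

Q is at the origin; Q and P share the same y with |QP| = 43.2 and P in +x, so P = (43.2, 0). QE runs at 76.9° with |QE| = 34.2, so E = (7.75, 33.3). N is determined by |EN| = 40.3 and |NP| = 29.1 together: it lies at the intersection of circle(E, 40.3) and circle(P, 29.1). With |EP| = 48.6, the foot of the radical line on EP is 32.3 from E and the perpendicular offset is √(40.3² − 32.3²) = 24.1. Taking the right-of-EP solution: N = (14.8, -6.37).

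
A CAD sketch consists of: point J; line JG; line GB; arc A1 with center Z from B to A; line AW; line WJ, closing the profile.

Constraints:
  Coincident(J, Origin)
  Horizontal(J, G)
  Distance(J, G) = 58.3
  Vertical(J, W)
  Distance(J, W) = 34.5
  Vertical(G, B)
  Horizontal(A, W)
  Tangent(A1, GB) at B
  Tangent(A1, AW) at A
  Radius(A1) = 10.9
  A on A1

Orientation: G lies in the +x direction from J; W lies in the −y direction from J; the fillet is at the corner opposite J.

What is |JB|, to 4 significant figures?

62.90

J is at the origin; JG is horizontal with |JG| = 58.3 and G on the +x side, so G = (58.30, 0.000). J and W share the same x with |JW| = 34.5 and W on the −y side, so W = (0.000, -34.50). The virtual corner opposite J is at (58.30, -34.50). Since A1 is tangent to GB there, ZB ⟂ GB and since A1 is tangent to AW there, ZA ⟂ AW, with radius 10.9, so the center Z sits 10.9 in from both sides at Z = (47.40, -23.60). That places the tangent points at B = (58.30, -23.60) on GB and A = (47.40, -34.50) on AW. Then |JB| = |B − J| = 62.90.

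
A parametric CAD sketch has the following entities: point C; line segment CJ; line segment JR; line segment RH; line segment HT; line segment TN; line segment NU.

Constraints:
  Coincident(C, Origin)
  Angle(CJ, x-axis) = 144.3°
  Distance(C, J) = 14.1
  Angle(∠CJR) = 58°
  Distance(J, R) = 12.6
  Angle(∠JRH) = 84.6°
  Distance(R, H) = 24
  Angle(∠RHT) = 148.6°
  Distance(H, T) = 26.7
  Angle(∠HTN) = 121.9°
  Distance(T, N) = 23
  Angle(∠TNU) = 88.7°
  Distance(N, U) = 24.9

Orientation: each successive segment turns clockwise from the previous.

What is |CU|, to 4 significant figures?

34.00

C is at the origin; CJ runs at 144.3° with length 14.1, so J = (-11.45, 8.228). ∠CJR = 58.0° gives JR at 22.30° from the x-axis; with |JR| = 12.6, R = (0.2073, 13.01). ∠JRH = 84.6° gives RH at -73.10° from the x-axis; with |RH| = 24.0, H = (7.184, -9.954). ∠RHT = 148.6° gives HT at -104.5° from the x-axis; with |HT| = 26.7, T = (0.4990, -35.80). ∠HTN = 121.9° gives TN at -162.6° from the x-axis; with |TN| = 23.0, N = (-21.45, -42.68). ∠TNU = 88.7° gives NU at 106.1° from the x-axis; with |NU| = 24.9, U = (-28.35, -18.76). Then |CU| = |U − C| = 34.00.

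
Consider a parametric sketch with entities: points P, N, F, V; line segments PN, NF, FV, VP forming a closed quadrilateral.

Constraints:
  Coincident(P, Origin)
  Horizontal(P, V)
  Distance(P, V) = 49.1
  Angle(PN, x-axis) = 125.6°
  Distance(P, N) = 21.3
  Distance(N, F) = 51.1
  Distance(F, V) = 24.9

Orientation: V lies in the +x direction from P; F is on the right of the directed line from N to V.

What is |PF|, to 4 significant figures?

31.38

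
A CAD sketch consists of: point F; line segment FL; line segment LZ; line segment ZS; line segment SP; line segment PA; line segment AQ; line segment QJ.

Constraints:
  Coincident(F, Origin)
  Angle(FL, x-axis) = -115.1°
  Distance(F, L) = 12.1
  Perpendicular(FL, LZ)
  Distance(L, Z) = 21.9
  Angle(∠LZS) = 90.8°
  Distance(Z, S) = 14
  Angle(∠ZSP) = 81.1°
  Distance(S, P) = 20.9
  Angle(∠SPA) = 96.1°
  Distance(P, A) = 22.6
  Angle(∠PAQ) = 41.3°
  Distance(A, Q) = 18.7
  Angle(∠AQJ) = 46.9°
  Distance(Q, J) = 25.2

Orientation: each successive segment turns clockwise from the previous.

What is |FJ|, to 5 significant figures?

15.515

F is at the origin; FL runs at -115.1° with length 12.1, so L = (-5.1328, -10.957). FL is perpendicular to LZ, so LZ runs at 154.90°; with |LZ| = 21.9, Z = (-24.965, -1.6674). ∠LZS = 90.8° gives ZS at 65.700° from the x-axis; with |ZS| = 14.0, S = (-19.204, 11.092). ∠ZSP = 81.1° gives SP at -33.200° from the x-axis; with |SP| = 20.9, P = (-1.7152, -0.35184). ∠SPA = 96.1° gives PA at -117.10° from the x-axis; with |PA| = 22.6, A = (-12.011, -20.471). ∠PAQ = 41.3° gives AQ at 104.20° from the x-axis; with |AQ| = 18.7, Q = (-16.598, -2.3420). ∠AQJ = 46.9° gives QJ at -28.900° from the x-axis; with |QJ| = 25.2, J = (5.4639, -14.521). Then |FJ| = |J − F| = 15.515.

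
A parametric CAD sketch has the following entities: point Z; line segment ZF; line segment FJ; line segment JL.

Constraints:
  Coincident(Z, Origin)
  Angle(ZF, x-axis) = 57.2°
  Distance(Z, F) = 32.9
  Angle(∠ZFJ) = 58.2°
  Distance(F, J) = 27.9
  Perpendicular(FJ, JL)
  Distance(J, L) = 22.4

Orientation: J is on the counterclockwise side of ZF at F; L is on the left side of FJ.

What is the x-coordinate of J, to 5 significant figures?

-10.074

Z is at the origin; ZF runs at 57.2° with length 32.9, so F = 32.9·(cos 57.2°, sin 57.2°) = (17.822, 27.655). ∠ZFJ = 58.2°, so FJ runs at 57.2° + (180° − 58.2°) = 179.00° from the x-axis; with |FJ| = 27.9, J = F + 27.9·(cos 179.00°, sin 179.00°) = (-10.074, 28.142). So J.x = -10.074.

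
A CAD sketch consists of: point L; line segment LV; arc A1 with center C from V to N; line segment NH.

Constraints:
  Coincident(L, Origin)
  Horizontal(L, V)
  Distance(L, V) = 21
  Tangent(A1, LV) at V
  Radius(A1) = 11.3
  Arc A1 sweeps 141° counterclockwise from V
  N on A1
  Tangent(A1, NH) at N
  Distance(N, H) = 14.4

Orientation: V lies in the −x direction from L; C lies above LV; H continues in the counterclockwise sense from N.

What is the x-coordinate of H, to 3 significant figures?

-25.1

L is at the origin; L and V share the same y with |LV| = 21.0 and V on the −x side, so V = (-21.0, 0.00). Since A1 is tangent to LV there, CV ⟂ LV, so C = V + (0, 11.3) = (-21.0, 11.3). On A1, V sits at bearing -90° from C; a 141° counterclockwise sweep puts N at bearing 51°, so N = C + 11.3·(cos 51°, sin 51°) = (-13.9, 20.1). Since A1 is tangent to NH there, CN ⟂ NH, so NH runs along (−sin 51°, cos 51°); with |NH| = 14.4, H = (-25.1, 29.1). So H.x = -25.1.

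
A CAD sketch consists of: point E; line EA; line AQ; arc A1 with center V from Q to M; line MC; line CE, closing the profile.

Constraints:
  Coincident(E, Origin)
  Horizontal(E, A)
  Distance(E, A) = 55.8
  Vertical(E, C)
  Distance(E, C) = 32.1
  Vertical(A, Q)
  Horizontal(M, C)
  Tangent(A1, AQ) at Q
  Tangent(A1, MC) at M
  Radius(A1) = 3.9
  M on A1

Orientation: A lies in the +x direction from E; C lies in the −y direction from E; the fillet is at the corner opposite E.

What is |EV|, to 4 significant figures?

59.07

EC is vertical with |EC| = 32.1 and C on the −y side, so C = (0.000, -32.10). The virtual corner opposite E is at (55.80, -32.10). Tangency of A1 to AQ means the radius VQ is perpendicular to AQ and since A1 is tangent to MC there, VM ⟂ MC, with radius 3.9, so the center V sits 3.9 in from both sides at V = (51.90, -28.20). Then |EV| = |V − E| = 59.07.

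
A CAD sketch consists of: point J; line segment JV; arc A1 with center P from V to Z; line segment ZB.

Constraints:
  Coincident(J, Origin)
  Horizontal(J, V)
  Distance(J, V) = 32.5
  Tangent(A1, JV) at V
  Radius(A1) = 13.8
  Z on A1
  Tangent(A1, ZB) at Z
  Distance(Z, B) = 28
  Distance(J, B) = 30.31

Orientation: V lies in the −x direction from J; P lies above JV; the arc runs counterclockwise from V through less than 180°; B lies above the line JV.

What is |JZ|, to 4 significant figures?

21.85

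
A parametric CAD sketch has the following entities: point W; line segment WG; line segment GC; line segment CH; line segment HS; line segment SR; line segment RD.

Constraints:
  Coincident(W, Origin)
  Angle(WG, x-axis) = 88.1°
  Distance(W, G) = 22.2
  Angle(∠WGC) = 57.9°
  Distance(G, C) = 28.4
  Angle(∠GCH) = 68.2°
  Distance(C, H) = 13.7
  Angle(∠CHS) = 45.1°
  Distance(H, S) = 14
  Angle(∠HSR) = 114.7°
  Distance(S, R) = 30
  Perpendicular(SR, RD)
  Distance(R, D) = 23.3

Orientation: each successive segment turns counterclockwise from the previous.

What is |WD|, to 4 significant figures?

50.38

W is at the origin; WG runs at 88.1° with length 22.2, so G = (0.7360, 22.19). ∠WGC = 57.9° gives GC at -149.8° from the x-axis; with |GC| = 28.4, C = (-23.81, 7.902). ∠GCH = 68.2° gives CH at -38.00° from the x-axis; with |CH| = 13.7, H = (-13.01, -0.5325). ∠CHS = 45.1° gives HS at 96.90° from the x-axis; with |HS| = 14.0, S = (-14.70, 13.37). ∠HSR = 114.7° gives SR at 162.2° from the x-axis; with |SR| = 30.0, R = (-43.26, 22.54). The perpendicularity gives RD at right angles to SR, so RD runs at -107.8°; with |RD| = 23.3, D = (-50.38, 0.3523). Then |WD| = |D − W| = 50.38.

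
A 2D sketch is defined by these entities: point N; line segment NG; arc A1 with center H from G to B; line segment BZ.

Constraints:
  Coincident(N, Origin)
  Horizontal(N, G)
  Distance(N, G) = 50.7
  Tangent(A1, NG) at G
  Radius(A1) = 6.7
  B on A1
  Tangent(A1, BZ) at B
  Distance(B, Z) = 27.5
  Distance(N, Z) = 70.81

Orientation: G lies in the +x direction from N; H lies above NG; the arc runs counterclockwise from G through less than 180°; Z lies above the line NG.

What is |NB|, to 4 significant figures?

57.49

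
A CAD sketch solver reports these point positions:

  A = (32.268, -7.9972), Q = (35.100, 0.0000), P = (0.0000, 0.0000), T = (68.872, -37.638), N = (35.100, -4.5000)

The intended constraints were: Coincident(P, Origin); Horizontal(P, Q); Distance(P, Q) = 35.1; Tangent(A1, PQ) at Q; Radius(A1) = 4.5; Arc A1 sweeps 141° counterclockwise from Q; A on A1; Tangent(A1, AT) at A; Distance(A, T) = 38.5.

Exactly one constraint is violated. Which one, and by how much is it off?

Distance(A, T) = 38.5 — off by 8.60.

P = (0.00, 0.00) ✓; P.y = 0.00, Q.y = 0.00 ✓; |PQ| = 35.10 ✓; ∠(NQ, QP) = 90.00° ✓; |NQ| = 4.500 ✓; bearing(N→A) − bearing(N→Q) = 141.0° ✓; |NA| = 4.500 ✓; ∠(NA, AT) = 90.00° ✓; |AT| = 47.10 ✗.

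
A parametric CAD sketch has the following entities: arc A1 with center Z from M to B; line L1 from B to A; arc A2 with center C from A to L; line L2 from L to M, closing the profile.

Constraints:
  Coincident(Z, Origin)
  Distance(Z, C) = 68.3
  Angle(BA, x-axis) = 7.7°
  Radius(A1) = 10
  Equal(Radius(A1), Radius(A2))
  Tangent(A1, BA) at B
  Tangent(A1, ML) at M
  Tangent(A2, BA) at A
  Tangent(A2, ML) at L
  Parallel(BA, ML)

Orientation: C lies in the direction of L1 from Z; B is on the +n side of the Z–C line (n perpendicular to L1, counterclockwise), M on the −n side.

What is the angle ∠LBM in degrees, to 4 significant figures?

73.68°

The slot axis is L1's direction at 7.7°, so u = (cos 7.7°, sin 7.7°) = (0.9910, 0.1340) and n = (−sin 7.7°, cos 7.7°) = (-0.1340, 0.9910). Z is at the origin and C lies 68.3 along u from Z, so C = 68.3·u = (67.68, 9.151). Tangency of A1 to both parallel lines with radius 10.0 puts B and M at Z ± 10.0·n: B = (-1.340, 9.910), M = (1.340, -9.910). Equal radii place A and L the same way about C: A = C + 10.0·n = (66.34, 19.06), L = C − 10.0·n = (69.02, -0.7586). Then cos ∠LBM = BL·BM / (|BL||BM|), giving 73.68°.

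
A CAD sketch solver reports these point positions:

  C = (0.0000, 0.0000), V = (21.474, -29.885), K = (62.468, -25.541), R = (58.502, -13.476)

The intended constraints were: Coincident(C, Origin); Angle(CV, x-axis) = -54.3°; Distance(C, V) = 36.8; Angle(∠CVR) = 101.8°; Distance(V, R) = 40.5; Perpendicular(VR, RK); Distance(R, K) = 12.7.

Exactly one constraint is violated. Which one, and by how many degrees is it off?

Perpendicular(VR, RK) — off by 5.70°.

C = (0.00, 0.00) ✓; CV at -54.30° ✓; |CV| = 36.80 ✓; ∠CVR = 101.8° ✓; |VR| = 40.50 ✓; ∠(VR, RK) = 95.70° ✗; |RK| = 12.70 ✓.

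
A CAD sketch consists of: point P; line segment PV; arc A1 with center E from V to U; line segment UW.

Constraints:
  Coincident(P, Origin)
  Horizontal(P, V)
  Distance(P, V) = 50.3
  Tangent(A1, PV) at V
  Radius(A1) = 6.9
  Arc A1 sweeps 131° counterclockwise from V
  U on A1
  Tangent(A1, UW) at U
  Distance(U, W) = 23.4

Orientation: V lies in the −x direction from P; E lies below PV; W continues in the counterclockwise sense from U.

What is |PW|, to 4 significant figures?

49.58

On A1, V sits at bearing 90° from E; a 131° counterclockwise sweep puts U at bearing 221°, so U = E + 6.9·(cos 221°, sin 221°) = (-55.51, -11.43). The tangent condition forces EU to be normal to UW, so UW runs along (−sin 221°, cos 221°); with |UW| = 23.4, W = (-40.16, -29.09). Then |PW| = |W − P| = 49.58.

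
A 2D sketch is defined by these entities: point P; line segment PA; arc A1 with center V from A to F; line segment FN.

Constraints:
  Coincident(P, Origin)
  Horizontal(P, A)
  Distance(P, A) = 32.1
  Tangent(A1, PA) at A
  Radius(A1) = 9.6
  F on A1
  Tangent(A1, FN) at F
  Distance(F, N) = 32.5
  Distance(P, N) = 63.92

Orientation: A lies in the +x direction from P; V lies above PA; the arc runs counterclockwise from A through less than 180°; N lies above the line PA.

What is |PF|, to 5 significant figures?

41.608

P is at the origin; P and A share the same y with |PA| = 32.1 and A on the +x side, so A = (32.100, 0.0000). A1 meets PA tangentially, so VA is at right angles to PA, so V = A + (0, 9.6) = (32.100, 9.6000). Since VF ⟂ FN (tangency), |VN| = √(9.6² + 32.5²) = 33.888 regardless of where F sits on A1. So N lies on both circle(P, 63.92) and circle(V, 33.888); the above-PA intersection is N = (52.210, 36.876). F is the foot of the tangent from N: F = (41.124, 6.3253).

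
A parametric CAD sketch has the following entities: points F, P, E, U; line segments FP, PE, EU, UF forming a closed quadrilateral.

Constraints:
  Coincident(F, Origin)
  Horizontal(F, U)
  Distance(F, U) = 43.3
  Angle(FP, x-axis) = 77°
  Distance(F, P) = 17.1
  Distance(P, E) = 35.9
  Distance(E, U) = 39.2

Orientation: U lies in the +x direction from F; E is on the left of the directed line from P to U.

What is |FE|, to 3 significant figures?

50.1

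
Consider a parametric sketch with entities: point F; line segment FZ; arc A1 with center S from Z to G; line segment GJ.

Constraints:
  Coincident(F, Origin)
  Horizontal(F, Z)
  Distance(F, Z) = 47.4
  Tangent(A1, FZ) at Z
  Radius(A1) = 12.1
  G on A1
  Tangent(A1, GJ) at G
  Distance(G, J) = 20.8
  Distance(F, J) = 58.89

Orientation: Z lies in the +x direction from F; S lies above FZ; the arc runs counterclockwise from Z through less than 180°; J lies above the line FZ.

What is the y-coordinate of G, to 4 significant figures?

18.57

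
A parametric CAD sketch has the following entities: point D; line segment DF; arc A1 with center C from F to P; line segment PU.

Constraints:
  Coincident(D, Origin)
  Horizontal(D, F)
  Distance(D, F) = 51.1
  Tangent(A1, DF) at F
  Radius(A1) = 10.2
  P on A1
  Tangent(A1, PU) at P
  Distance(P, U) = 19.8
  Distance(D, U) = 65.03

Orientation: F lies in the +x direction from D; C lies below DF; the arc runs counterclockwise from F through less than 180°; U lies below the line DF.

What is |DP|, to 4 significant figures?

46.73

D is at the origin; DF is horizontal with |DF| = 51.1 and F on the +x side, so F = (51.10, 0.000). The tangent condition forces CF to be normal to DF, so C = F + (0, -10.2) = (51.10, -10.20). Since CP ⟂ PU (tangency), |CU| = √(10.2² + 19.8²) = 22.27 regardless of where P sits on A1. So U lies on both circle(D, 65.03) and circle(C, 22.27); the below-DF intersection is U = (56.76, -31.74). P is the foot of the tangent from U: P = (43.52, -17.02).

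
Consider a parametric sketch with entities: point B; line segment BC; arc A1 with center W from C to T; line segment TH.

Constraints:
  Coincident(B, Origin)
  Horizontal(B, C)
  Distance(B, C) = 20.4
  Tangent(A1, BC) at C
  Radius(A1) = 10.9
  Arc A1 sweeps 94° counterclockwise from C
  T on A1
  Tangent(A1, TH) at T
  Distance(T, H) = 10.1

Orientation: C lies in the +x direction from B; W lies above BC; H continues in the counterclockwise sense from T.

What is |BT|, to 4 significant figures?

33.38

Tangency of A1 to BC means the radius WC is perpendicular to BC, so W = C + (0, 10.9) = (20.40, 10.90). On A1, C sits at bearing -90° from W; a 94° counterclockwise sweep puts T at bearing 4°, so T = W + 10.9·(cos 4°, sin 4°) = (31.27, 11.66). Then |BT| = |T − B| = 33.38.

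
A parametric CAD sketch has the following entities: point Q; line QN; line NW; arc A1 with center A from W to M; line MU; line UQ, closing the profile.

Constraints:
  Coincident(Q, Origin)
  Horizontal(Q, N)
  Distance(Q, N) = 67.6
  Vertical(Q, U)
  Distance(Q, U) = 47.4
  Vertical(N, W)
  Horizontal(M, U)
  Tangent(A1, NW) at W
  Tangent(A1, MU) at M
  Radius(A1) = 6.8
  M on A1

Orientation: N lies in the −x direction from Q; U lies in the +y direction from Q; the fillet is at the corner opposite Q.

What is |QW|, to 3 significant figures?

78.9

Q is at the origin; QN is horizontal with |QN| = 67.6 and N on the −x side, so N = (-67.6, 0.00). Q and U share the same x with |QU| = 47.4 and U on the +y side, so U = (0.00, 47.4). The virtual corner opposite Q is at (-67.6, 47.4). Since A1 is tangent to NW there, AW ⟂ NW and tangency of A1 to MU means the radius AM is perpendicular to MU, with radius 6.8, so the center A sits 6.8 in from both sides at A = (-60.8, 40.6). That places the tangent points at W = (-67.6, 40.6) on NW and M = (-60.8, 47.4) on MU. Then |QW| = |W − Q| = 78.9.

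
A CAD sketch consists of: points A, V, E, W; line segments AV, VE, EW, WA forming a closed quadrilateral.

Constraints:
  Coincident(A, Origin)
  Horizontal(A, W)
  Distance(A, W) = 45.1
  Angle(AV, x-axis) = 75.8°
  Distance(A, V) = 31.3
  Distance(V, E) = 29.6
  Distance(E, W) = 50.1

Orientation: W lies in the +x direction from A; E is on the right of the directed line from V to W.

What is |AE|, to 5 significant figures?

6.0231

A is at the origin; A and W share the same y with |AW| = 45.1 and W in +x, so W = (45.1, 0). AV runs at 75.8° with |AV| = 31.3, so V = (7.6781, 30.344). E is determined by |VE| = 29.6 and |EW| = 50.1 together: it lies at the intersection of circle(V, 29.6) and circle(W, 50.1). With |VW| = 48.178, the foot of the radical line on VW is 7.1327 from V and the perpendicular offset is √(29.6² − 7.1327²) = 28.728. Taking the right-of-VW solution: E = (-4.8750, 3.5373).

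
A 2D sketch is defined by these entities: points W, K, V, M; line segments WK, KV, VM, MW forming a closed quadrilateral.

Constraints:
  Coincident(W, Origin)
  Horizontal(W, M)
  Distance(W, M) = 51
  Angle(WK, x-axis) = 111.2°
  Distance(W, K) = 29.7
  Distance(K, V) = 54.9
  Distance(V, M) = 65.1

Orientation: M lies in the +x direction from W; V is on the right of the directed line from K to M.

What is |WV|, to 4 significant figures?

28.35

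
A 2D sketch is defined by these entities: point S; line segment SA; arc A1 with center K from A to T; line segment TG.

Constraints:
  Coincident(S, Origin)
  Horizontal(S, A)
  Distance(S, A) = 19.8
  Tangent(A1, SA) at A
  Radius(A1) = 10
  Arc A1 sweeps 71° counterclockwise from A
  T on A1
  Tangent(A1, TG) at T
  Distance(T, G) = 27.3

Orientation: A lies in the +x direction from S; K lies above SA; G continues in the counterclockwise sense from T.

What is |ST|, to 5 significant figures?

30.023

S is at the origin; S and A share the same y with |SA| = 19.8 and A on the +x side, so A = (19.800, 0.0000). The tangent condition forces KA to be normal to SA, so K = A + (0, 10) = (19.800, 10.000). On A1, A sits at bearing -90° from K; a 71° counterclockwise sweep puts T at bearing -19°, so T = K + 10.0·(cos -19°, sin -19°) = (29.255, 6.7443). Then |ST| = |T − S| = 30.023.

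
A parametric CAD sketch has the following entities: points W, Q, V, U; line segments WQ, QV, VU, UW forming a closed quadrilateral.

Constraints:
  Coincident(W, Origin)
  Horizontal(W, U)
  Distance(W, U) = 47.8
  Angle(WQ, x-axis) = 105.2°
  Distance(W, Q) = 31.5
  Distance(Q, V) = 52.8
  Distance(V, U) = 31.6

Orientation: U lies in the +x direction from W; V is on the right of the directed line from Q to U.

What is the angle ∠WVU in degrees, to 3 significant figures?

117°

W is at the origin; WU is horizontal with |WU| = 47.8 and U in +x, so U = (47.8, 0). WQ runs at 105.2° with |WQ| = 31.5, so Q = (-8.26, 30.4). V is determined by |QV| = 52.8 and |VU| = 31.6 together: it lies at the intersection of circle(Q, 52.8) and circle(U, 31.6). With |QU| = 63.8, the foot of the radical line on QU is 45.9 from Q and the perpendicular offset is √(52.8² − 45.9²) = 26.1. Taking the right-of-QU solution: V = (19.7, -14.4).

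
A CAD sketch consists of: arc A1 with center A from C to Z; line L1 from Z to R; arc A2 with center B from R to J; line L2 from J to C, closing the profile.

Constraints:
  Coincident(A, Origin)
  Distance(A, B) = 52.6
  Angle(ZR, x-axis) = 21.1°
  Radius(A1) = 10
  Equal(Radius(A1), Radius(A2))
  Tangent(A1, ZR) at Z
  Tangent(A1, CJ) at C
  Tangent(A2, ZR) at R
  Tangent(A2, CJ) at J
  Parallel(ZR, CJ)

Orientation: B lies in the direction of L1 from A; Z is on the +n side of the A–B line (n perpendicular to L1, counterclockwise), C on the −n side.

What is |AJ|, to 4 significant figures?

53.54

Tangency of A1 to both parallel lines with radius 10.0 puts Z and C at A ± 10.0·n: Z = (-3.600, 9.330), C = (3.600, -9.330). Equal radii place R and J the same way about B: R = B + 10.0·n = (45.47, 28.27), J = B − 10.0·n = (52.67, 9.606). Then |AJ| = |J − A| = 53.54.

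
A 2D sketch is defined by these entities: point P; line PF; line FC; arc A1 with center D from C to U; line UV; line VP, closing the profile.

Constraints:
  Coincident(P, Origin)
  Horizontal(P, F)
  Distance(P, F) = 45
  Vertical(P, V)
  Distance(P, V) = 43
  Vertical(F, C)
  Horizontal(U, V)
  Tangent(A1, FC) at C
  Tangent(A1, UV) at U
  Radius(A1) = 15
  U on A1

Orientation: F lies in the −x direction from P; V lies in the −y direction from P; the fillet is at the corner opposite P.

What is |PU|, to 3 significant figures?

52.4

The virtual corner opposite P is at (-45.0, -43.0). Since A1 is tangent to FC there, DC ⟂ FC and tangency of A1 to UV means the radius DU is perpendicular to UV, with radius 15.0, so the center D sits 15.0 in from both sides at D = (-30.0, -28.0). That places the tangent points at C = (-45.0, -28.0) on FC and U = (-30.0, -43.0) on UV. Then |PU| = |U − P| = 52.4.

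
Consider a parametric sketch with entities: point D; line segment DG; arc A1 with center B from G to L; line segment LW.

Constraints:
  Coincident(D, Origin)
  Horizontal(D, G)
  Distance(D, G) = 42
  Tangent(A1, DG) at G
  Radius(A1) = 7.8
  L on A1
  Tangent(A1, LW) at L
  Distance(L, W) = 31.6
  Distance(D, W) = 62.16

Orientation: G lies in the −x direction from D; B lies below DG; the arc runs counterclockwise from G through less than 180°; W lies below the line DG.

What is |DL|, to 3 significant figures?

50.5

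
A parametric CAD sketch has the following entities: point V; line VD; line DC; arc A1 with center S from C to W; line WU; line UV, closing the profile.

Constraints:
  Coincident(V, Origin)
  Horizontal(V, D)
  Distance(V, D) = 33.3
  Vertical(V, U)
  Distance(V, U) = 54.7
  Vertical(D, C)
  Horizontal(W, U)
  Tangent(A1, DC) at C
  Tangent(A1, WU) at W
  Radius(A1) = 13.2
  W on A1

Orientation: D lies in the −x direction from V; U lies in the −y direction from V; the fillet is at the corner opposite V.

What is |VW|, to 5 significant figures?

58.276

V is at the origin; VD is horizontal with |VD| = 33.3 and D on the −x side, so D = (-33.300, 0.0000). V and U share the same x with |VU| = 54.7 and U on the −y side, so U = (0.0000, -54.700). The virtual corner opposite V is at (-33.300, -54.700). A1 meets DC tangentially, so SC is at right angles to DC and the tangent condition forces SW to be normal to WU, with radius 13.2, so the center S sits 13.2 in from both sides at S = (-20.100, -41.500). That places the tangent points at C = (-33.300, -41.500) on DC and W = (-20.100, -54.700) on WU. Then |VW| = |W − V| = 58.276.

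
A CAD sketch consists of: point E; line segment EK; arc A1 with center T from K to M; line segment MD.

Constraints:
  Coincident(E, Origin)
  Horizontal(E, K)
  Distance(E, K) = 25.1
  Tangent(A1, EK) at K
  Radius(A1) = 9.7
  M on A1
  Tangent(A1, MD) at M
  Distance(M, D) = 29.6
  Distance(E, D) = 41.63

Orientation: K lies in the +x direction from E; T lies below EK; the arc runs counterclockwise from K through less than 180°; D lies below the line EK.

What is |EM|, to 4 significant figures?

18.06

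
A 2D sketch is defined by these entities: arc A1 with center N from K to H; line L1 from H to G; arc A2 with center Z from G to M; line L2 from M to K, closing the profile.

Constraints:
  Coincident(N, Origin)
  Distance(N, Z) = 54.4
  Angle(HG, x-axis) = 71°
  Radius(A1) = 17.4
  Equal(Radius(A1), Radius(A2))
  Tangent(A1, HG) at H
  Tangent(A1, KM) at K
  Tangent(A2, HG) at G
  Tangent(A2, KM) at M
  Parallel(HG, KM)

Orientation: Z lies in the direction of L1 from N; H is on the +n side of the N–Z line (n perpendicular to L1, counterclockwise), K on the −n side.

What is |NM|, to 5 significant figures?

57.115

The slot axis is L1's direction at 71.0°, so u = (cos 71.0°, sin 71.0°) = (0.32557, 0.94552) and n = (−sin 71.0°, cos 71.0°) = (-0.94552, 0.32557). N is at the origin and Z lies 54.4 along u from N, so Z = 54.4·u = (17.711, 51.436). Tangency of A1 to both parallel lines with radius 17.4 puts H and K at N ± 17.4·n: H = (-16.452, 5.6649), K = (16.452, -5.6649). Equal radii place G and M the same way about Z: G = Z + 17.4·n = (1.2589, 57.101), M = Z − 17.4·n = (34.163, 45.771). Then |NM| = |M − N| = 57.115.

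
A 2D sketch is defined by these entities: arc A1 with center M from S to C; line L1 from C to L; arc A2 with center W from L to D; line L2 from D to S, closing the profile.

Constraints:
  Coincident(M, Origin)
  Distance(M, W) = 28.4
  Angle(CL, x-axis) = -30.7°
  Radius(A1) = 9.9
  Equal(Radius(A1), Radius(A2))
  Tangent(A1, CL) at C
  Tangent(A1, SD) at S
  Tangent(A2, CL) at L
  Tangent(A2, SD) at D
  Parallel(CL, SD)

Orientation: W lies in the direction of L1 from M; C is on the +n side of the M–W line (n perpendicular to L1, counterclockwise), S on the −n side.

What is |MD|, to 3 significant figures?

30.1

The slot axis is L1's direction at -30.7°, so u = (cos -30.7°, sin -30.7°) = (0.860, -0.511) and n = (−sin -30.7°, cos -30.7°) = (0.511, 0.860). M is at the origin and W lies 28.4 along u from M, so W = 28.4·u = (24.4, -14.5). Tangency of A1 to both parallel lines with radius 9.9 puts C and S at M ± 9.9·n: C = (5.05, 8.51), S = (-5.05, -8.51). Equal radii place L and D the same way about W: L = W + 9.9·n = (29.5, -5.99), D = W − 9.9·n = (19.4, -23.0). Then |MD| = |D − M| = 30.1.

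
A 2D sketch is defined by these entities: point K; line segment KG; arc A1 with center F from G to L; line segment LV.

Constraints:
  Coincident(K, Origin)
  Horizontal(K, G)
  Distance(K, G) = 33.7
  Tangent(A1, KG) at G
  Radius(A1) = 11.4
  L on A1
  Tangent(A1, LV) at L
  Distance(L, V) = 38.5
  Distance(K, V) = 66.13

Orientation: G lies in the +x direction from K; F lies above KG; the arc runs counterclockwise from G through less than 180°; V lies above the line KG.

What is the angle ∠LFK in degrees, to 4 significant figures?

164.9°

K is at the origin; KG is horizontal with |KG| = 33.7 and G on the +x side, so G = (33.70, 0.000). Tangency of A1 to KG means the radius FG is perpendicular to KG, so F = G + (0, 11.4) = (33.70, 11.40). Since FL ⟂ LV (tangency), |FV| = √(11.4² + 38.5²) = 40.15 regardless of where L sits on A1. So V lies on both circle(K, 66.13) and circle(F, 40.15); the above-KG intersection is V = (42.64, 50.54). L is the foot of the tangent from V: L = (45.08, 12.12).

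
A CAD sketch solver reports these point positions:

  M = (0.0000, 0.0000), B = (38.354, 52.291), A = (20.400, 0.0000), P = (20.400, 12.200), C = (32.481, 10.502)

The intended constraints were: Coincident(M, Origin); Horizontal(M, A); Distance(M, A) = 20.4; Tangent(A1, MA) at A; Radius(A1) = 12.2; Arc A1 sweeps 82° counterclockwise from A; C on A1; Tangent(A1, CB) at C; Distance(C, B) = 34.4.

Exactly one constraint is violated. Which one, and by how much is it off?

Distance(C, B) = 34.4 — off by 7.80.

M = (0.00, 0.00) ✓; M.y = 0.00, A.y = 0.00 ✓; |MA| = 20.40 ✓; ∠(PA, AM) = 90.00° ✓; |PA| = 12.20 ✓; bearing(P→C) − bearing(P→A) = 82.00° ✓; |PC| = 12.20 ✓; ∠(PC, CB) = 90.00° ✓; |CB| = 42.20 ✗.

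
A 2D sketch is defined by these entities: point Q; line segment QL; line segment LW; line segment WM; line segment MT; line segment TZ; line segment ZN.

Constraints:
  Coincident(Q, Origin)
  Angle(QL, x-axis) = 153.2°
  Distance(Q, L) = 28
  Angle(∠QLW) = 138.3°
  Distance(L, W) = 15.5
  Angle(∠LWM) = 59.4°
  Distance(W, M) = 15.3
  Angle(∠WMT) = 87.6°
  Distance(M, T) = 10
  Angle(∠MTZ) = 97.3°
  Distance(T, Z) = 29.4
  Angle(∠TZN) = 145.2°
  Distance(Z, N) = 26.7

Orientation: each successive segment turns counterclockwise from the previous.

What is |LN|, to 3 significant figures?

47.6

∠MTZ = 97.3° gives TZ at 131° from the x-axis; with |TZ| = 29.4, Z = (-41.5, 27.7). ∠TZN = 145.2° gives ZN at 165° from the x-axis; with |ZN| = 26.7, N = (-67.3, 34.4). Then |LN| = |N − L| = 47.6.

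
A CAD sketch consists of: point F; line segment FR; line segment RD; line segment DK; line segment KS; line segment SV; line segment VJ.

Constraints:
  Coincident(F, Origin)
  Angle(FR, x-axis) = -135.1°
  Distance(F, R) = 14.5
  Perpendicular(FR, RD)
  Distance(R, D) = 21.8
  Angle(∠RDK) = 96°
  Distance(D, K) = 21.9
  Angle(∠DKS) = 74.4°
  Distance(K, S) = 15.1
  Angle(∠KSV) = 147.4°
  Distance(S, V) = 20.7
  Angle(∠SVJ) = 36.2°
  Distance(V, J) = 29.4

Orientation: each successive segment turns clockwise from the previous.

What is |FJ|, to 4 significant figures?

23.89

F is at the origin; FR runs at -135.1° with length 14.5, so R = (-10.27, -10.24). FR is perpendicular to RD, so RD runs at 134.9°; with |RD| = 21.8, D = (-25.66, 5.207). ∠RDK = 96.0° gives DK at 50.90° from the x-axis; with |DK| = 21.9, K = (-11.85, 22.20). ∠DKS = 74.4° gives KS at -54.70° from the x-axis; with |KS| = 15.1, S = (-3.121, 9.878). ∠KSV = 147.4° gives SV at -87.30° from the x-axis; with |SV| = 20.7, V = (-2.146, -10.80). ∠SVJ = 36.2° gives VJ at 128.9° from the x-axis; with |VJ| = 29.4, J = (-20.61, 12.08). Then |FJ| = |J − F| = 23.89.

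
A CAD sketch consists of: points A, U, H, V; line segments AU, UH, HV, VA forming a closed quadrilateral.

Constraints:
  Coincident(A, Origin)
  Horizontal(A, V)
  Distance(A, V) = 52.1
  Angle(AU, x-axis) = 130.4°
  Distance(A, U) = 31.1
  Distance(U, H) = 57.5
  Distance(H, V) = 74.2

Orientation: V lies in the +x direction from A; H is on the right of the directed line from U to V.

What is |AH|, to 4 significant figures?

36.35

A is at the origin; AV is horizontal with |AV| = 52.1 and V in +x, so V = (52.1, 0). AU runs at 130.4° with |AU| = 31.1, so U = (-20.16, 23.68). H is determined by |UH| = 57.5 and |HV| = 74.2 together: it lies at the intersection of circle(U, 57.5) and circle(V, 74.2). With |UV| = 76.04, the foot of the radical line on UV is 23.56 from U and the perpendicular offset is √(57.5² − 23.56²) = 52.45. Taking the right-of-UV solution: H = (-14.11, -33.50).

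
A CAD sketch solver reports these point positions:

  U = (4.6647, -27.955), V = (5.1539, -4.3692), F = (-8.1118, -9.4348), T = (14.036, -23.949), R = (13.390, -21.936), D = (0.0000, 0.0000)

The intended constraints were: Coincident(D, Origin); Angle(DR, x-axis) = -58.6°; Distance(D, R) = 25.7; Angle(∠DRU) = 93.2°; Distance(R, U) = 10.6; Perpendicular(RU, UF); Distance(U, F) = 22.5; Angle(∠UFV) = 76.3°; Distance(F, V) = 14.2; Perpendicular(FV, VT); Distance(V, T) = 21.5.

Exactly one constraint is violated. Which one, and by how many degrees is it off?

Perpendicular(FV, VT) — off by 3.50°.

D = (0.00, 0.00) ✓; DR at -58.60° ✓; |DR| = 25.70 ✓; ∠DRU = 93.20° ✓; |RU| = 10.60 ✓; ∠(RU, UF) = 90.00° ✓; |UF| = 22.50 ✓; ∠UFV = 76.30° ✓; |FV| = 14.20 ✓; ∠(FV, VT) = 86.50° ✗; |VT| = 21.50 ✓.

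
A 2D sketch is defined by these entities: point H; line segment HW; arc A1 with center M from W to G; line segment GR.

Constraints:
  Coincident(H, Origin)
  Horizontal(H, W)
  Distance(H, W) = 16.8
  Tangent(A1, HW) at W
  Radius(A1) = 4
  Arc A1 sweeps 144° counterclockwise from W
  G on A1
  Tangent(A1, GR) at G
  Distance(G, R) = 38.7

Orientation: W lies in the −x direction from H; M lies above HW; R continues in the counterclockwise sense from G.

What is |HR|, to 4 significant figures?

54.71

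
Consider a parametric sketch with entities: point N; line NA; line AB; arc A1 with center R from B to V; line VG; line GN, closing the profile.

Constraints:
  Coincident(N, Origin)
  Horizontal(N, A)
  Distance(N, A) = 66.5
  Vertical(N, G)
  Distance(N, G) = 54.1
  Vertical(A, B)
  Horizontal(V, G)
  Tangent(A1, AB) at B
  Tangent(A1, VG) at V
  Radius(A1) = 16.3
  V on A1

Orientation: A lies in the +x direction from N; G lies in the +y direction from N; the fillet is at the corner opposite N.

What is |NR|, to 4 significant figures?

62.84

N and G share the same x with |NG| = 54.1 and G on the +y side, so G = (0.000, 54.10). The virtual corner opposite N is at (66.50, 54.10). Tangency of A1 to AB means the radius RB is perpendicular to AB and tangency of A1 to VG means the radius RV is perpendicular to VG, with radius 16.3, so the center R sits 16.3 in from both sides at R = (50.20, 37.80). Then |NR| = |R − N| = 62.84.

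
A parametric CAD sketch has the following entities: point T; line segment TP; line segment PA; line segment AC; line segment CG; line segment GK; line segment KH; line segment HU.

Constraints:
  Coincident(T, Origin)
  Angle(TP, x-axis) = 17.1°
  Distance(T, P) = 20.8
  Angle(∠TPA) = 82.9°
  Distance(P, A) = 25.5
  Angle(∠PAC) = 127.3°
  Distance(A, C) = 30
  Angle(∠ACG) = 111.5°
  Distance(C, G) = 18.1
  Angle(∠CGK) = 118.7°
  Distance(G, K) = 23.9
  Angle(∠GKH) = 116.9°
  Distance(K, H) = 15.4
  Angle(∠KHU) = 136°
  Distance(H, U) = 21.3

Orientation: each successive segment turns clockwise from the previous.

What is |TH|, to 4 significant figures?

3.933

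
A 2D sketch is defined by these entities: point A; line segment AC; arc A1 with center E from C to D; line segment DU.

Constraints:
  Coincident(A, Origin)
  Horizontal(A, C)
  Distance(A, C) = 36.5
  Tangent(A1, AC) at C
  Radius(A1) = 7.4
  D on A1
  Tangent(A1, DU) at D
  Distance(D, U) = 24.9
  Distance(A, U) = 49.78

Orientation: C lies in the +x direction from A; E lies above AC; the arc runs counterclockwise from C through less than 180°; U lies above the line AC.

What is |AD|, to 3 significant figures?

44.6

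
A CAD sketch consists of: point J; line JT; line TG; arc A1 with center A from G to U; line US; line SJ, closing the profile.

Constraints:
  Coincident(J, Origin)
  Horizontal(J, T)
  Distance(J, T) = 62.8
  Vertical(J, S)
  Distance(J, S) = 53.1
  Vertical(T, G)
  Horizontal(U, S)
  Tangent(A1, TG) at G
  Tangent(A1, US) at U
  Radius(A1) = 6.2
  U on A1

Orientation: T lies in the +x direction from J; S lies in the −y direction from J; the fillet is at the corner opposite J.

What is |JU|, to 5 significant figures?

77.609

J is at the origin; JT is horizontal with |JT| = 62.8 and T on the +x side, so T = (62.800, 0.0000). JS is vertical with |JS| = 53.1 and S on the −y side, so S = (0.0000, -53.100). The virtual corner opposite J is at (62.800, -53.100). Tangency of A1 to TG means the radius AG is perpendicular to TG and A1 meets US tangentially, so AU is at right angles to US, with radius 6.2, so the center A sits 6.2 in from both sides at A = (56.600, -46.900). That places the tangent points at G = (62.800, -46.900) on TG and U = (56.600, -53.100) on US. Then |JU| = |U − J| = 77.609.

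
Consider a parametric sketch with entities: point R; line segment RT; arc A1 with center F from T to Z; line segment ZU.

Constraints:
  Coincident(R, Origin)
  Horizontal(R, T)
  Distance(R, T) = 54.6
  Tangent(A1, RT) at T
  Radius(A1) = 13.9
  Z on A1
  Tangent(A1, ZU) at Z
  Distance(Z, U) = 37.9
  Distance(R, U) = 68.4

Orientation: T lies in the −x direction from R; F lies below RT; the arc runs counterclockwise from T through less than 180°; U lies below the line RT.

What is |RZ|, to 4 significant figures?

69.45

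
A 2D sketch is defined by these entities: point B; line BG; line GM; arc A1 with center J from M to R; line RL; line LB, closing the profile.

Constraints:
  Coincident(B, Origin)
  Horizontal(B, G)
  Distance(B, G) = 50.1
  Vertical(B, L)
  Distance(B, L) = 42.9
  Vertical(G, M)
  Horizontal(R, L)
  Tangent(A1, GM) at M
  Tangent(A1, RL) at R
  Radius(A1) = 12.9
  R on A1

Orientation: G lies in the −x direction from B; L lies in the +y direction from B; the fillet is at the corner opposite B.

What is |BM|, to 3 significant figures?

58.4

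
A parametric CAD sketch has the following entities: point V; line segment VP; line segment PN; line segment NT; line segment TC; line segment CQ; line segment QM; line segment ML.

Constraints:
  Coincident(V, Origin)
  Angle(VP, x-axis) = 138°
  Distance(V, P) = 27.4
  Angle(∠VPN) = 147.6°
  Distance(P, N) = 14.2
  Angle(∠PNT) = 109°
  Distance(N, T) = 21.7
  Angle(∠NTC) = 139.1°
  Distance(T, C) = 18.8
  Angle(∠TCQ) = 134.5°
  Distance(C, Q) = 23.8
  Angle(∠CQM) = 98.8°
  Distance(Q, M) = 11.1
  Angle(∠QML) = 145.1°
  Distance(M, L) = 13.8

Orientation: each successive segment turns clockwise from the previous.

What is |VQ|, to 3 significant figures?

35.9

V is at the origin; VP runs at 138.0° with length 27.4, so P = (-20.4, 18.3). ∠VPN = 147.6° gives PN at 106° from the x-axis; with |PN| = 14.2, N = (-24.2, 32.0). ∠PNT = 109.0° gives NT at 34.6° from the x-axis; with |NT| = 21.7, T = (-6.32, 44.3). ∠NTC = 139.1° gives TC at -6.30° from the x-axis; with |TC| = 18.8, C = (12.4, 42.3). ∠TCQ = 134.5° gives CQ at -51.8° from the x-axis; with |CQ| = 23.8, Q = (27.1, 23.6). Then |VQ| = |Q − V| = 35.9.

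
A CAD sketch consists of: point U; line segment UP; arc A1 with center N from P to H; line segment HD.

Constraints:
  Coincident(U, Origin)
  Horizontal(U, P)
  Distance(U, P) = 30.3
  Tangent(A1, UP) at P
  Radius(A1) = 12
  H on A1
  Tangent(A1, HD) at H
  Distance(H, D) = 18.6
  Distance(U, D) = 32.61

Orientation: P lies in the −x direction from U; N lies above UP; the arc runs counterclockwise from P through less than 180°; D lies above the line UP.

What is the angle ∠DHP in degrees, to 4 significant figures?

139.3°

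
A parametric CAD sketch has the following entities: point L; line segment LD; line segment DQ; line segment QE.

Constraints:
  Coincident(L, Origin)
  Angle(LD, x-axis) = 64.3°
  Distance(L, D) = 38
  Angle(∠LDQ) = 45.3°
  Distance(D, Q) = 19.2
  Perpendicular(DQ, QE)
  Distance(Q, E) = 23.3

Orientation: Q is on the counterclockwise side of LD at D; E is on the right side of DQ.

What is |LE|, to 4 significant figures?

50.87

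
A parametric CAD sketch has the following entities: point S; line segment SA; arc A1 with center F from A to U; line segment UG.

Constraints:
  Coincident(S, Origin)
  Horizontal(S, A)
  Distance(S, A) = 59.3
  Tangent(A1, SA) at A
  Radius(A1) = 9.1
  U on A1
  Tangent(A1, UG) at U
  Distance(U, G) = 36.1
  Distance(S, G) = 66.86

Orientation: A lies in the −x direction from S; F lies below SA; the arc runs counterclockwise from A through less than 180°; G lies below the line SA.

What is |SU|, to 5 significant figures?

68.579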